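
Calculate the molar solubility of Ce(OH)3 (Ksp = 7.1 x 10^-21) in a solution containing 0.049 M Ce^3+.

Ce(OH)3(s) ⇌ Ce^3+ + 3 OH^-
Ksp = [Ce^3+][OH^-]^3
If s mol/L dissolves here, [Ce^3+] = 0.049 + s ≈ 0.049, [OH^-] = 3s (since the Ce^3+ already present dominates).
Ksp ≈ 0.049 × (3s)^3
s = 1.8 x 10^-7 M
Check: s = 1.8 × 10^-7 ≪ 0.049, so the approximation is valid.

1.8 x 10^-7 M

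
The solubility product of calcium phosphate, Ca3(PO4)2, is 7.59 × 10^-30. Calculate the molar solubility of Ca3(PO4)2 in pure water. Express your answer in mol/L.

Ca3(PO4)2(s) ⇌ 3 Ca^2+ + 2 PO4^3-
Ksp = [Ca^2+]^3[PO4^3-]^2
For each mole of Ca3(PO4)2 that dissolves: [Ca^2+] = 3s, [PO4^3-] = 2s.
Ksp = (3s)^3(2s)^2 = 108s^5
s^5 = 7.59 × 10^-30 / 108, so s = 5.88 × 10^-7 M

s ≈ 5.88 x 10^-7 M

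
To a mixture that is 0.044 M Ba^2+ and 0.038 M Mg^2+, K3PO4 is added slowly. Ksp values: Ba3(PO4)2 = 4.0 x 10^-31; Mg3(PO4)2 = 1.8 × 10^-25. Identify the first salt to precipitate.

Each salt begins to precipitate when Q = Ksp, i.e. when [PO4^3-] reaches its threshold.
For Ba3(PO4)2: 4.0 x 10^-31 = (0.044)^3 × [PO4^3-]^2  ⇒  [PO4^3-] = 6.9 x 10^-14 M.
For Mg3(PO4)2: 1.8 × 10^-25 = (0.038)^3 × [PO4^3-]^2  ⇒  [PO4^3-] = 5.7 × 10^-11 M.
The salt with the lower threshold [PO4^3-] precipitates first: Ba3(PO4)2.

Ba3(PO4)2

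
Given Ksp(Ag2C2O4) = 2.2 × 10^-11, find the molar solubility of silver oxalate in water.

1.8 × 10^-4 M

Ag2C2O4(s) <=> 2 Ag^+ + C2O4^2-
Ksp = [Ag^+]^2[C2O4^2-]
With molar solubility s: [Ag^+] = 2s, [C2O4^2-] = s.
So Ksp = (2s)^2 × s = 4s^3
Solving, s = (2.2 × 10^-11/4)^(1/3) = 1.8 x 10^-4 M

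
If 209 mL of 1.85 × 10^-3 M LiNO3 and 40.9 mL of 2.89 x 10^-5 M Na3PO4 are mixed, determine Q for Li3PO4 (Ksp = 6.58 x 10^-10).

Total volume = 209 + 40.9 = 249.9 mL.
[Li^+] = 1.85 × 10^-3 × (209/249.9) = 1.547 × 10^-3 M
[PO4^3-] = 2.89 x 10^-5 × (40.9/249.9) = 4.730 × 10^-6 M
Li3PO4(s) ⇌ 3 Li^+(aq) + PO4^3-(aq), so Q = [Li^+]^3[PO4^3-]
Q = (1.547 x 10^-3)^3(4.730 × 10^-6) = 1.75 x 10^-14
Q < Ksp, so no precipitate of Li3PO4 forms.

1.75e-14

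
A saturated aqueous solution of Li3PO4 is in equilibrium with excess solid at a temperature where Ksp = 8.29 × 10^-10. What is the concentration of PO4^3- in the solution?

Li3PO4(s) ⇌ 3 Li^+(aq) + PO4^3-(aq)
Ksp = [Li^+]^3[PO4^3-]
For each mole of Li3PO4 that dissolves: [Li^+] = 3s, [PO4^3-] = s.
Ksp = (3s)^3s = 27s^4
s^4 = 8.29 × 10^-10 / 27, so s = 2.354 × 10^-3 M
[PO4^3-] = s = 2.35 x 10^-3 M

2.35e-3 M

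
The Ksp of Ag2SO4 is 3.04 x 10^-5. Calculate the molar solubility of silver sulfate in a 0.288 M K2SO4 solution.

s ≈ 5.14e-3 M

Ag2SO4(s) ⇌ 2 Ag^+ + SO4^2-
Ksp = [Ag^+]^2[SO4^2-]
Let s be the molar solubility in this solution. [Ag^+] = 2s, [SO4^2-] = 0.288 + s ≈ 0.288 (common-ion effect: SO4^2- is already 0.288 M).
Ksp ≈ (2s)^2 × 0.288
s = 5.14 x 10^-3 M
Check: s = 5.1 × 10^-3 ≪ 0.288, so the approximation is valid.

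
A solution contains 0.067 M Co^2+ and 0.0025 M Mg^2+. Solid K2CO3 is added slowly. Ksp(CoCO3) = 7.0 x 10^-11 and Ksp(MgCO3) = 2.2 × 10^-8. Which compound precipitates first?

CoCO3

Each salt begins to precipitate when Q = Ksp, i.e. when [CO3^2-] reaches its threshold.
For CoCO3: 7.0 x 10^-11 = 0.067 × [CO3^2-]  ⇒  [CO3^2-] = 1.0 x 10^-9 M.
For MgCO3: 2.2 × 10^-8 = 0.0025 × [CO3^2-]  ⇒  [CO3^2-] = 8.8 × 10^-6 M.
The salt with the lower threshold [CO3^2-] precipitates first: CoCO3.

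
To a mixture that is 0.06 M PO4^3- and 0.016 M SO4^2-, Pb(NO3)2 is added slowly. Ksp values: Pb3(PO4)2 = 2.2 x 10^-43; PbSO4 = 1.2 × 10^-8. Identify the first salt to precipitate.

Pb3(PO4)2

Each salt begins to precipitate when Q = Ksp, i.e. when [Pb^2+] reaches its threshold.
For Pb3(PO4)2: 2.2 x 10^-43 = (0.06)^2 × [Pb^2+]^3  ⇒  [Pb^2+] = 3.9 x 10^-14 M.
For PbSO4: 1.2 × 10^-8 = 0.016 × [Pb^2+]  ⇒  [Pb^2+] = 7.5 × 10^-7 M.
The salt with the lower threshold [Pb^2+] precipitates first: Pb3(PO4)2.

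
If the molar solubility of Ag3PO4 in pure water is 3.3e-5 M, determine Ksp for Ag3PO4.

Ag3PO4(s) ⇌ 3 Ag^+ + PO4^3-
If s mol/L of Ag3PO4 dissolves, [Ag^+] = 3s and [PO4^3-] = s.
Ksp = [Ag^+]^3[PO4^3-]
Substituting: Ksp = (3s)^3s = 27s^4
Ksp = 27 × (3.3 x 10^-5)^4 = 3.2 × 10^-17

Ksp ≈ 3.2 x 10^-17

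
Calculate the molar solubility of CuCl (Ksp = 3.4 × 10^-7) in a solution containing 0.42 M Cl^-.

s ≈ 8.1 x 10^-7 M

CuCl(s) <=> Cu^+ + Cl^-
Ksp = [Cu^+][Cl^-]
Let s be the molar solubility in this solution. [Cu^+] = s, [Cl^-] = 0.42 + s ≈ 0.42 (Ksp is small, so little additional dissolves).
Ksp ≈ s × 0.42
s = 8.1 × 10^-7 M
Check: s = 8.1 × 10^-7 ≪ 0.42, so the approximation is valid.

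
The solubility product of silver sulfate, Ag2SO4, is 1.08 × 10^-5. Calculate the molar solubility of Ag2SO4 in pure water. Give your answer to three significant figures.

s = 0.0139 M

Ag2SO4(s) <=> 2 Ag^+ + SO4^2-
Ksp = [Ag^+]^2[SO4^2-]
For each mole of Ag2SO4 that dissolves: [Ag^+] = 2s, [SO4^2-] = s.
So Ksp = (2s)^2 × s = 4s^3
Solving, s = (1.08 × 10^-5/4)^(1/3) = 1.39 x 10^-2 M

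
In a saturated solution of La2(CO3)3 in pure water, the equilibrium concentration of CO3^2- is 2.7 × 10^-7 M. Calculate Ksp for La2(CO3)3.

Ksp ≈ 6.4 × 10^-34

La2(CO3)3(s) <=> 2 La^3+(aq) + 3 CO3^2-(aq)
Stoichiometry gives [La^3+] = (2/3)[CO3^2-] = 1.80 × 10^-7 M.
Ksp = [La^3+]^2[CO3^2-]^3
Ksp = (1.80 x 10^-7)^2 × (2.7 x 10^-7)^3 = 6.4 × 10^-34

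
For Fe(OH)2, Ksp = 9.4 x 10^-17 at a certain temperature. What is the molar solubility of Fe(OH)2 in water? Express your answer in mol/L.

Fe(OH)2(s) ⇌ Fe^2+(aq) + 2 OH^-(aq)
Ksp = [Fe^2+][OH^-]^2
Let s = molar solubility. Then [Fe^2+] = s and [OH^-] = 2s.
Substituting: Ksp = s(2s)^2 = 4s^3
s^3 = 9.4 x 10^-17 / 4, so s = 2.9 × 10^-6 M

2.9e-6 M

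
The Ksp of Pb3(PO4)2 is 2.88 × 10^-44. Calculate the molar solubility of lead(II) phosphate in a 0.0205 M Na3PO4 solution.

1.36e-14 M

Pb3(PO4)2(s) ⇌ 3 Pb^2+(aq) + 2 PO4^3-(aq)
Ksp = [Pb^2+]^3[PO4^3-]^2
Let s = moles of Pb3(PO4)2 that dissolve per litre. [Pb^2+] = 3s, [PO4^3-] = 0.0205 + 2s ≈ 0.0205 (Ksp is small, so little additional dissolves).
Ksp ≈ (3s)^3 × (0.0205)^2
s = 1.36 x 10^-14 M
Check: 2s = 2.7 × 10^-14 ≪ 0.0205, so the approximation is valid.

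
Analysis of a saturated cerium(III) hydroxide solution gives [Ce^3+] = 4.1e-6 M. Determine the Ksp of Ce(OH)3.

Ce(OH)3(s) ⇌ Ce^3+(aq) + 3 OH^-(aq)
Stoichiometry gives [OH^-] = (3/1)[Ce^3+] = 1.23 × 10^-5 M.
Ksp = [Ce^3+][OH^-]^3
Ksp = 4.1 × 10^-6 × (1.23 x 10^-5)^3 = 7.6 × 10^-21

7.6e-21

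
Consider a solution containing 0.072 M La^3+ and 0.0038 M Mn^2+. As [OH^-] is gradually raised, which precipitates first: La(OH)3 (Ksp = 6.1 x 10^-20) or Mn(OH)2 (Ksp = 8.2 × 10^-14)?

La(OH)3

Precipitation of each salt starts when its ion product equals its Ksp.
For La(OH)3: 6.1 x 10^-20 = 0.072 × [OH^-]^3  ⇒  [OH^-] = 9.5 x 10^-7 M.
For Mn(OH)2: 8.2 × 10^-14 = 0.0038 × [OH^-]^2  ⇒  [OH^-] = 4.6 × 10^-6 M.
The salt with the lower threshold [OH^-] precipitates first: La(OH)3.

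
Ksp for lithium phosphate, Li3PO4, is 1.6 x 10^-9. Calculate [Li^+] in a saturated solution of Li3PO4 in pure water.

Li3PO4(s) <=> 3 Li^+(aq) + PO4^3-(aq)
Ksp = [Li^+]^3[PO4^3-]
For each mole of Li3PO4 that dissolves: [Li^+] = 3s, [PO4^3-] = s.
Substituting: Ksp = (3s)^3s = 27s^4
s^4 = 1.6 x 10^-9 / 27, so s = 2.77 × 10^-3 M
[Li^+] = 3s = 8.3 × 10^-3 M

[Li^+] = 8.3 × 10^-3 M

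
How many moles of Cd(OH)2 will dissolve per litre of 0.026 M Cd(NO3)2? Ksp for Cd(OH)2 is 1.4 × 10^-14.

s = 3.7 × 10^-7 M

Cd(OH)2(s) <=> Cd^2+(aq) + 2 OH^-(aq)
Ksp = [Cd^2+][OH^-]^2
Let s be the molar solubility in this solution. [Cd^2+] = 0.026 + s ≈ 0.026, [OH^-] = 2s (common-ion effect: Cd^2+ is already 0.026 M).
Ksp ≈ 0.026 × (2s)^2
s = 3.7 × 10^-7 M
Check: s = 3.7 × 10^-7 ≪ 0.026, so the approximation is valid.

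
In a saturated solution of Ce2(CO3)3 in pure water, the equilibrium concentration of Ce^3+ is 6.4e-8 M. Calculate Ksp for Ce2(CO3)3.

Ce2(CO3)3(s) <=> 2 Ce^3+(aq) + 3 CO3^2-(aq)
Stoichiometry gives [CO3^2-] = (3/2)[Ce^3+] = 9.60 x 10^-8 M.
Ksp = [Ce^3+]^2[CO3^2-]^3
Ksp = (6.4 x 10^-8)^2 × (9.60 x 10^-8)^3 = 3.6 × 10^-36

Ksp = 3.6 × 10^-36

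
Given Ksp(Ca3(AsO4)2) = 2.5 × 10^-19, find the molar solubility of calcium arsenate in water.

Ca3(AsO4)2(s) <=> 3 Ca^2+ + 2 AsO4^3-
Ksp = [Ca^2+]^3[AsO4^3-]^2
Let s = molar solubility. Then [Ca^2+] = 3s and [AsO4^3-] = 2s.
Substituting: Ksp = (3s)^3(2s)^2 = 108s^5
s^5 = 2.5 × 10^-19 / 108, so s = 7.5 × 10^-5 M

s ≈ 7.5e-5 M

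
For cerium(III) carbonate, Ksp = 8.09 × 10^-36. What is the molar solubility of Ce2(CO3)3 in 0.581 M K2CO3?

Ce2(CO3)3(s) ⇌ 2 Ce^3+ + 3 CO3^2-
Ksp = [Ce^3+]^2[CO3^2-]^3
Let s be the molar solubility in this solution. [Ce^3+] = 2s, [CO3^2-] = 0.581 + 3s ≈ 0.581 (since CO3^2- from K2CO3 dominates).
Ksp ≈ (2s)^2 × (0.581)^3
s = 3.21 × 10^-18 M
Check: 3s = 9.6 x 10^-18 ≪ 0.581, so the approximation is valid.

s = 3.21 × 10^-18 M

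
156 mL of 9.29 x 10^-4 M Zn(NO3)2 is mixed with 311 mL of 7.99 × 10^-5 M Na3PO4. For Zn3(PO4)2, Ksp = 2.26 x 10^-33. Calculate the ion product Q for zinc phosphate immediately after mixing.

Total volume = 156 + 311 = 467 mL.
[Zn^2+] = 9.29 × 10^-4 × (156/467) = 3.103 × 10^-4 M
[PO4^3-] = 7.99 x 10^-5 × (311/467) = 5.321 × 10^-5 M
Zn3(PO4)2(s) ⇌ 3 Zn^2+ + 2 PO4^3-, so Q = [Zn^2+]^3[PO4^3-]^2
Q = (3.103 × 10^-4)^3(5.321 × 10^-5)^2 = 8.46 x 10^-20
Q > Ksp, so Zn3(PO4)2 will precipitate.

8.46e-20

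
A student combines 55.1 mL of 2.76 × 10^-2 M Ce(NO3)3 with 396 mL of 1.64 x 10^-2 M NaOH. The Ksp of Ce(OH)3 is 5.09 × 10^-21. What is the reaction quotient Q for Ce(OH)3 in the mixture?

Q ≈ 1.01e-8

Total volume = 55.1 + 396 = 451.1 mL.
[Ce^3+] = 2.76 × 10^-2 × (55.1/451.1) = 3.371 × 10^-3 M
[OH^-] = 1.64 × 10^-2 × (396/451.1) = 1.440 × 10^-2 M
Ce(OH)3(s) <=> Ce^3+ + 3 OH^-, so Q = [Ce^3+][OH^-]^3
Q = (3.371 × 10^-3)(1.440 × 10^-2)^3 = 1.01 × 10^-8
Q > Ksp, so Ce(OH)3 will precipitate.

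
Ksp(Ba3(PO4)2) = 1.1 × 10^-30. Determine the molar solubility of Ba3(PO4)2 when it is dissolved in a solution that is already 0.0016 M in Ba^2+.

Ba3(PO4)2(s) ⇌ 3 Ba^2+ + 2 PO4^3-
Ksp = [Ba^2+]^3[PO4^3-]^2
If s mol/L dissolves here, [Ba^2+] = 0.0016 + 3s ≈ 0.0016, [PO4^3-] = 2s (since the Ba^2+ already present dominates).
Ksp ≈ (0.0016)^3 × (2s)^2
s = 8.2 × 10^-12 M
Check: 3s = 2.5 × 10^-11 ≪ 0.0016, so the approximation is valid.

s = 8.2 x 10^-12 M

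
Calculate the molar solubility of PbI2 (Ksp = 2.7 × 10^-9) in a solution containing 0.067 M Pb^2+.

PbI2(s) <=> Pb^2+(aq) + 2 I^-(aq)
Ksp = [Pb^2+][I^-]^2
If s mol/L dissolves here, [Pb^2+] = 0.067 + s ≈ 0.067, [I^-] = 2s (Ksp is small, so little additional dissolves).
Ksp ≈ 0.067 × (2s)^2
s = 1.0 x 10^-4 M
Check: s = 1.0 x 10^-4 ≪ 0.067, so the approximation is valid.

s = 1.0 x 10^-4 M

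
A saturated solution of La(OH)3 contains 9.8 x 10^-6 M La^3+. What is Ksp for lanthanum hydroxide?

La(OH)3(s) ⇌ La^3+(aq) + 3 OH^-(aq)
Stoichiometry gives [OH^-] = (3/1)[La^3+] = 2.94 × 10^-5 M.
Ksp = [La^3+][OH^-]^3
Ksp = 9.8 x 10^-6 × (2.94 x 10^-5)^3 = 2.5 x 10^-19

Ksp = 2.5e-19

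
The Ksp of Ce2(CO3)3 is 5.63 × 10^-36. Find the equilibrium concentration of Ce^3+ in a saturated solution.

Ce2(CO3)3(s) <=> 2 Ce^3+(aq) + 3 CO3^2-(aq)
Ksp = [Ce^3+]^2[CO3^2-]^3
If s mol/L of Ce2(CO3)3 dissolves, [Ce^3+] = 2s and [CO3^2-] = 3s.
Ksp = (2s)^2(3s)^3 = 108s^5
s = (5.63 × 10^-36 / 108)^(1/5) = 3.495 × 10^-8 M
[Ce^3+] = 2s = 6.99 × 10^-8 M

[Ce^3+] = 6.99 × 10^-8 M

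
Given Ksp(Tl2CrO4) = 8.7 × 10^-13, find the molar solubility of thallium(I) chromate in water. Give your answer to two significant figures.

6.0 × 10^-5 M

Tl2CrO4(s) ⇌ 2 Tl^+ + CrO4^2-
Ksp = [Tl^+]^2[CrO4^2-]
If s mol/L of Tl2CrO4 dissolves, [Tl^+] = 2s and [CrO4^2-] = s.
Ksp = (2s)^2s = 4s^3
s^3 = 8.7 × 10^-13 / 4, so s = 6.0 × 10^-5 M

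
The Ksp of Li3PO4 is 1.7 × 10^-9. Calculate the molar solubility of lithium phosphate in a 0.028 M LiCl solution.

7.7e-5 M

Li3PO4(s) <=> 3 Li^+(aq) + PO4^3-(aq)
Ksp = [Li^+]^3[PO4^3-]
Let s = moles of Li3PO4 that dissolve per litre. [Li^+] = 0.028 + 3s ≈ 0.028, [PO4^3-] = s (common-ion effect: Li^+ is already 0.028 M).
Ksp ≈ (0.028)^3 × s
s = 7.7 × 10^-5 M
Check: 3s = 2.3 × 10^-4 ≪ 0.028, so the approximation is valid.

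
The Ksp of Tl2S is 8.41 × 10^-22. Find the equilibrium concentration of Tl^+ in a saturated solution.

Tl2S(s) ⇌ 2 Tl^+(aq) + S^2-(aq)
Ksp = [Tl^+]^2[S^2-]
Let s = molar solubility. Then [Tl^+] = 2s and [S^2-] = s.
Ksp = (2s)^2s = 4s^3
Solving, s = (8.41 × 10^-22/4)^(1/3) = 5.946 x 10^-8 M
[Tl^+] = 2s = 1.19 x 10^-7 M

[Tl^+] = 1.19e-7 M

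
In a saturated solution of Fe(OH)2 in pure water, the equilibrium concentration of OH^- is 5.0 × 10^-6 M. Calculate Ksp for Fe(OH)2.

Ksp = 6.3e-17

Fe(OH)2(s) ⇌ Fe^2+(aq) + 2 OH^-(aq)
Stoichiometry gives [Fe^2+] = (1/2)[OH^-] = 2.50 × 10^-6 M.
Ksp = [Fe^2+][OH^-]^2
Ksp = 2.50 × 10^-6 × (5.0 × 10^-6)^2 = 6.3 x 10^-17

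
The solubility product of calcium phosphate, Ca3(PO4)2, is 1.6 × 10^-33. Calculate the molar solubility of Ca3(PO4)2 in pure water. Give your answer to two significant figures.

s ≈ 1.1e-7 M

Ca3(PO4)2(s) <=> 3 Ca^2+(aq) + 2 PO4^3-(aq)
Ksp = [Ca^2+]^3[PO4^3-]^2
If s mol/L of Ca3(PO4)2 dissolves, [Ca^2+] = 3s and [PO4^3-] = 2s.
Ksp = (3s)^3(2s)^2 = 108s^5
s = (1.6 × 10^-33 / 108)^(1/5) = 1.1 × 10^-7 M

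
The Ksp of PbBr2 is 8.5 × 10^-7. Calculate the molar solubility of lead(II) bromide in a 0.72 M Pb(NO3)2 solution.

PbBr2(s) <=> Pb^2+ + 2 Br^-
Ksp = [Pb^2+][Br^-]^2
If s mol/L dissolves here, [Pb^2+] = 0.72 + s ≈ 0.72, [Br^-] = 2s (common-ion effect: Pb^2+ is already 0.72 M).
Ksp ≈ 0.72 × (2s)^2
s = 5.4 × 10^-4 M
Check: s = 5.4 × 10^-4 ≪ 0.72, so the approximation is valid.

s ≈ 5.4 x 10^-4 M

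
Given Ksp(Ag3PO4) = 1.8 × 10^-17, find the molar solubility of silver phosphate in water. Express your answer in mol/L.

s = 2.9 × 10^-5 M

Ag3PO4(s) <=> 3 Ag^+ + PO4^3-
Ksp = [Ag^+]^3[PO4^3-]
For each mole of Ag3PO4 that dissolves: [Ag^+] = 3s, [PO4^3-] = s.
Substituting: Ksp = (3s)^3s = 27s^4
Solving, s = (1.8 × 10^-17/27)^(1/4) = 2.9 × 10^-5 M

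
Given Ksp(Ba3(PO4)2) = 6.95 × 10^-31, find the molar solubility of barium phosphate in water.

Ba3(PO4)2(s) <=> 3 Ba^2+ + 2 PO4^3-
Ksp = [Ba^2+]^3[PO4^3-]^2
If s mol/L of Ba3(PO4)2 dissolves, [Ba^2+] = 3s and [PO4^3-] = 2s.
So Ksp = (3s)^3 × (2s)^2 = 108s^5
Solving, s = (6.95 × 10^-31/108)^(1/5) = 3.65 x 10^-7 M

3.65e-7 M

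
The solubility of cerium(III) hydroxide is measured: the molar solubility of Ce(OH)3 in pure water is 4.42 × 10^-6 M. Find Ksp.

Ce(OH)3(s) ⇌ Ce^3+ + 3 OH^-
With molar solubility s: [Ce^3+] = s, [OH^-] = 3s.
Ksp = [Ce^3+][OH^-]^3
Ksp = s(3s)^3 = 27s^4
With s = 4.42 × 10^-6: Ksp = 1.03 × 10^-20

1.03 × 10^-20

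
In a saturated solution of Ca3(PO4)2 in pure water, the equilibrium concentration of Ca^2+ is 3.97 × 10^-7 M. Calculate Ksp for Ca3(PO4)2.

Ksp ≈ 4.38e-33

Ca3(PO4)2(s) ⇌ 3 Ca^2+ + 2 PO4^3-
Stoichiometry gives [PO4^3-] = (2/3)[Ca^2+] = 2.647 x 10^-7 M.
Ksp = [Ca^2+]^3[PO4^3-]^2
Ksp = (3.97 × 10^-7)^3 × (2.647 x 10^-7)^2 = 4.38 × 10^-33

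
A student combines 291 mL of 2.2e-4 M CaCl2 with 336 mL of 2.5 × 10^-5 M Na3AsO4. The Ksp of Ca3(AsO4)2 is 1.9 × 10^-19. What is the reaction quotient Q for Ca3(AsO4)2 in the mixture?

Total volume = 291 + 336 = 627 mL.
[Ca^2+] = 2.2 × 10^-4 × (291/627) = 1.02 x 10^-4 M
[AsO4^3-] = 2.5 x 10^-5 × (336/627) = 1.34 × 10^-5 M
Ca3(AsO4)2(s) ⇌ 3 Ca^2+(aq) + 2 AsO4^3-(aq), so Q = [Ca^2+]^3[AsO4^3-]^2
Q = (1.02 × 10^-4)^3(1.34 × 10^-5)^2 = 1.9 × 10^-22
Q < Ksp, so no precipitate of Ca3(AsO4)2 forms.

Q = 1.9 x 10^-22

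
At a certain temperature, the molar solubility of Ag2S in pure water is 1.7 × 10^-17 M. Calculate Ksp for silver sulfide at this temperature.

Ag2S(s) <=> 2 Ag^+(aq) + S^2-(aq)
Let s = molar solubility. Then [Ag^+] = 2s and [S^2-] = s.
Ksp = [Ag^+]^2[S^2-]
So Ksp = (2s)^2 × s = 4s^3
With s = 1.7 × 10^-17: Ksp = 2.0 x 10^-50

Ksp = 2.0e-50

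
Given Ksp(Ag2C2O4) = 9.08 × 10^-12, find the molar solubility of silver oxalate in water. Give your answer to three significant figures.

Ag2C2O4(s) <=> 2 Ag^+(aq) + C2O4^2-(aq)
Ksp = [Ag^+]^2[C2O4^2-]
For each mole of Ag2C2O4 that dissolves: [Ag^+] = 2s, [C2O4^2-] = s.
Substituting: Ksp = (2s)^2s = 4s^3
Solving, s = (9.08 × 10^-12/4)^(1/3) = 1.31 x 10^-4 M

s ≈ 1.31e-4 M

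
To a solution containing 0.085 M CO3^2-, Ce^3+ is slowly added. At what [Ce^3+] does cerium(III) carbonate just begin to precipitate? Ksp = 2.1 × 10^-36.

[Ce^3+] = 5.8 × 10^-17 M

Ce2(CO3)3(s) ⇌ 2 Ce^3+ + 3 CO3^2-
Ksp = [Ce^3+]^2[CO3^2-]^3
Precipitation begins when Q = Ksp. With [CO3^2-] = 0.085 M:
2.1 × 10^-36 = (0.085)^3 × [Ce^3+]^2
[Ce^3+] = (2.1 × 10^-36 / 6.14 x 10^-4)^(1/2) = 5.8 × 10^-17 M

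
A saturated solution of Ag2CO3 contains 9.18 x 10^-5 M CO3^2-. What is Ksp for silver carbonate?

Ag2CO3(s) <=> 2 Ag^+ + CO3^2-
Stoichiometry gives [Ag^+] = (2/1)[CO3^2-] = 1.836 x 10^-4 M.
Ksp = [Ag^+]^2[CO3^2-]
Ksp = (1.836 × 10^-4)^2 × 9.18 × 10^-5 = 3.09 × 10^-12

Ksp = 3.09 × 10^-12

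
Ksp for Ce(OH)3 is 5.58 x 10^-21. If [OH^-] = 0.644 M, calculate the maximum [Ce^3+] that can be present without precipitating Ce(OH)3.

[Ce^3+] = 2.09e-20 M

Ce(OH)3(s) ⇌ Ce^3+ + 3 OH^-
Ksp = [Ce^3+][OH^-]^3
Precipitation begins when Q = Ksp. With [OH^-] = 0.644 M:
5.58 x 10^-21 = (0.644)^3 × [Ce^3+]
[Ce^3+] = (5.58 x 10^-21 / 2.671 × 10^-1) = 2.09 × 10^-20 M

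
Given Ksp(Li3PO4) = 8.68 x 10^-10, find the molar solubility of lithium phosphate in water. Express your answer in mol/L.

2.38 × 10^-3 M

Li3PO4(s) <=> 3 Li^+ + PO4^3-
Ksp = [Li^+]^3[PO4^3-]
For each mole of Li3PO4 that dissolves: [Li^+] = 3s, [PO4^3-] = s.
So Ksp = (3s)^3 × s = 27s^4
s^4 = 8.68 x 10^-10 / 27, so s = 2.38 × 10^-3 M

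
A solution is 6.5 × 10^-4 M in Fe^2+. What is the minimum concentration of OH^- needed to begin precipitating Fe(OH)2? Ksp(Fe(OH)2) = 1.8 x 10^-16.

[OH^-] = 5.3e-7 M

Fe(OH)2(s) ⇌ Fe^2+ + 2 OH^-
Ksp = [Fe^2+][OH^-]^2
Precipitation begins when Q = Ksp. With [Fe^2+] = 6.5 × 10^-4 M:
1.8 x 10^-16 = (6.5 × 10^-4) × [OH^-]^2
[OH^-] = (1.8 x 10^-16 / 6.5 × 10^-4)^(1/2) = 5.3 x 10^-7 M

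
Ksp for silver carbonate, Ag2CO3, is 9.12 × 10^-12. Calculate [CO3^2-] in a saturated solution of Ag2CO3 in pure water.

Ag2CO3(s) ⇌ 2 Ag^+(aq) + CO3^2-(aq)
Ksp = [Ag^+]^2[CO3^2-]
With molar solubility s: [Ag^+] = 2s, [CO3^2-] = s.
So Ksp = (2s)^2 × s = 4s^3
s^3 = 9.12 × 10^-12 / 4, so s = 1.316 × 10^-4 M
[CO3^2-] = s = 1.32 × 10^-4 M

1.32e-4 M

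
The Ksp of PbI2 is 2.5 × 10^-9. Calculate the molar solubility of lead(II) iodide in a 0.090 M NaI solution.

3.1 × 10^-7 M

PbI2(s) ⇌ Pb^2+(aq) + 2 I^-(aq)
Ksp = [Pb^2+][I^-]^2
Let s = moles of PbI2 that dissolve per litre. [Pb^2+] = s, [I^-] = 0.090 + 2s ≈ 0.090 (common-ion effect: I^- is already 0.090 M).
Ksp ≈ s × (0.090)^2
s = 3.1 x 10^-7 M
Check: 2s = 6.2 × 10^-7 ≪ 0.090, so the approximation is valid.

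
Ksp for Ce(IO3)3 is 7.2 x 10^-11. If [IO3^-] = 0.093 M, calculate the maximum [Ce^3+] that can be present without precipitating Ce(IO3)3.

[Ce^3+] ≈ 9.0 × 10^-8 M

Ce(IO3)3(s) ⇌ Ce^3+(aq) + 3 IO3^-(aq)
Ksp = [Ce^3+][IO3^-]^3
Precipitation begins when Q = Ksp. With [IO3^-] = 0.093 M:
7.2 x 10^-11 = (0.093)^3 × [Ce^3+]
[Ce^3+] = (7.2 x 10^-11 / 8.04 × 10^-4) = 9.0 × 10^-8 M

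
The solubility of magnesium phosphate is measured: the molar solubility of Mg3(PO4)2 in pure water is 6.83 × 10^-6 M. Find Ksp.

Mg3(PO4)2(s) <=> 3 Mg^2+ + 2 PO4^3-
If s mol/L of Mg3(PO4)2 dissolves, [Mg^2+] = 3s and [PO4^3-] = 2s.
Ksp = [Mg^2+]^3[PO4^3-]^2
Substituting: Ksp = (3s)^3(2s)^2 = 108s^5
With s = 6.83 × 10^-6: Ksp = 1.61 × 10^-24

1.61 × 10^-24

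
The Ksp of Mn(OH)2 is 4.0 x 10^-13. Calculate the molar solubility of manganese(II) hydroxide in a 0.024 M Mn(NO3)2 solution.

Mn(OH)2(s) ⇌ Mn^2+ + 2 OH^-
Ksp = [Mn^2+][OH^-]^2
If s mol/L dissolves here, [Mn^2+] = 0.024 + s ≈ 0.024, [OH^-] = 2s (since Mn^2+ from Mn(NO3)2 dominates).
Ksp ≈ 0.024 × (2s)^2
s = 2.0 x 10^-6 M
Check: s = 2.0 × 10^-6 ≪ 0.024, so the approximation is valid.

s ≈ 2.0 × 10^-6 M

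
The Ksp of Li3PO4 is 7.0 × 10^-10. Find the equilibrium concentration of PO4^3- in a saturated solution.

[PO4^3-] ≈ 2.3e-3 M

Li3PO4(s) ⇌ 3 Li^+(aq) + PO4^3-(aq)
Ksp = [Li^+]^3[PO4^3-]
Let s = molar solubility. Then [Li^+] = 3s and [PO4^3-] = s.
Ksp = (3s)^3s = 27s^4
s^4 = 7.0 × 10^-10 / 27, so s = 2.26 x 10^-3 M
[PO4^3-] = s = 2.3 x 10^-3 M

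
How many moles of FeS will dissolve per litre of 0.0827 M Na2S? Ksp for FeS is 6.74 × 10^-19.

FeS(s) ⇌ Fe^2+(aq) + S^2-(aq)
Ksp = [Fe^2+][S^2-]
Let s be the molar solubility in this solution. [Fe^2+] = s, [S^2-] = 0.0827 + s ≈ 0.0827 (Ksp is small, so little additional dissolves).
Ksp ≈ s × 0.0827
s = 8.15 × 10^-18 M
Check: s = 8.1 x 10^-18 ≪ 0.0827, so the approximation is valid.

s = 8.15 x 10^-18 M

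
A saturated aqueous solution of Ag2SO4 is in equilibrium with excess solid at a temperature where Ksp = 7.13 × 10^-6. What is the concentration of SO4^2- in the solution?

[SO4^2-] = 1.21 × 10^-2 M

Ag2SO4(s) <=> 2 Ag^+ + SO4^2-
Ksp = [Ag^+]^2[SO4^2-]
Let s = molar solubility. Then [Ag^+] = 2s and [SO4^2-] = s.
Ksp = (2s)^2s = 4s^3
s^3 = 7.13 × 10^-6 / 4, so s = 1.212 x 10^-2 M
[SO4^2-] = s = 1.21 × 10^-2 M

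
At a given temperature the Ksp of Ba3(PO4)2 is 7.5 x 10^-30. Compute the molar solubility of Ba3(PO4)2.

s ≈ 5.9 × 10^-7 M

Ba3(PO4)2(s) ⇌ 3 Ba^2+(aq) + 2 PO4^3-(aq)
Ksp = [Ba^2+]^3[PO4^3-]^2
If s mol/L of Ba3(PO4)2 dissolves, [Ba^2+] = 3s and [PO4^3-] = 2s.
Substituting: Ksp = (3s)^3(2s)^2 = 108s^5
s^5 = 7.5 x 10^-30 / 108, so s = 5.9 × 10^-7 M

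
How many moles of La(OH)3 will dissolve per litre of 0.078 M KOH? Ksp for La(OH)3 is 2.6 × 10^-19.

5.5 x 10^-16 M

La(OH)3(s) ⇌ La^3+ + 3 OH^-
Ksp = [La^3+][OH^-]^3
If s mol/L dissolves here, [La^3+] = s, [OH^-] = 0.078 + 3s ≈ 0.078 (common-ion effect: OH^- is already 0.078 M).
Ksp ≈ s × (0.078)^3
s = 5.5 × 10^-16 M
Check: 3s = 1.6 × 10^-15 ≪ 0.078, so the approximation is valid.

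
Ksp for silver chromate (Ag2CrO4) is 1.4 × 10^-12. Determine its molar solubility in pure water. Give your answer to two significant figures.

Ag2CrO4(s) ⇌ 2 Ag^+(aq) + CrO4^2-(aq)
Ksp = [Ag^+]^2[CrO4^2-]
Let s = molar solubility. Then [Ag^+] = 2s and [CrO4^2-] = s.
Substituting: Ksp = (2s)^2s = 4s^3
s^3 = 1.4 × 10^-12 / 4, so s = 7.0 x 10^-5 M

7.0 x 10^-5 M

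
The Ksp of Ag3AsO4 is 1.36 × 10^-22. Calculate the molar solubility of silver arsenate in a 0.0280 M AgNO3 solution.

s = 6.20 × 10^-18 M

Ag3AsO4(s) <=> 3 Ag^+ + AsO4^3-
Ksp = [Ag^+]^3[AsO4^3-]
Let s be the molar solubility in this solution. [Ag^+] = 0.0280 + 3s ≈ 0.0280, [AsO4^3-] = s (Ksp is small, so little additional dissolves).
Ksp ≈ (0.0280)^3 × s
s = 6.20 × 10^-18 M
Check: 3s = 1.9 × 10^-17 ≪ 0.0280, so the approximation is valid.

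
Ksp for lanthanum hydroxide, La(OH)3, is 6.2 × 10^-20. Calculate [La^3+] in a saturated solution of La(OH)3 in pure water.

La(OH)3(s) <=> La^3+(aq) + 3 OH^-(aq)
Ksp = [La^3+][OH^-]^3
Let s = molar solubility. Then [La^3+] = s and [OH^-] = 3s.
Ksp = s(3s)^3 = 27s^4
s^4 = 6.2 × 10^-20 / 27, so s = 6.92 × 10^-6 M
[La^3+] = s = 6.9 × 10^-6 M

[La^3+] ≈ 6.9e-6 M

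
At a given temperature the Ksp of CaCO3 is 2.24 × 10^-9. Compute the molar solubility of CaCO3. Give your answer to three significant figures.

CaCO3(s) ⇌ Ca^2+(aq) + CO3^2-(aq)
Ksp = [Ca^2+][CO3^2-]
With molar solubility s: [Ca^2+] = s, [CO3^2-] = s.
Ksp = s^2
s = (2.24 × 10^-9)^(1/2) = 4.73 × 10^-5 M

s ≈ 4.73 × 10^-5 M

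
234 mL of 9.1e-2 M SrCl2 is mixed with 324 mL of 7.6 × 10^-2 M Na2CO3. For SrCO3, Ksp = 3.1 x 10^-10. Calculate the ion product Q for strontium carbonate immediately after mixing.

Q = 1.7e-3

Total volume = 234 + 324 = 558 mL.
[Sr^2+] = 9.1 x 10^-2 × (234/558) = 3.82 x 10^-2 M
[CO3^2-] = 7.6 × 10^-2 × (324/558) = 4.41 × 10^-2 M
SrCO3(s) <=> Sr^2+(aq) + CO3^2-(aq), so Q = [Sr^2+][CO3^2-]
Q = (3.82 x 10^-2)(4.41 x 10^-2) = 1.7 × 10^-3
Q > Ksp, so SrCO3 will precipitate.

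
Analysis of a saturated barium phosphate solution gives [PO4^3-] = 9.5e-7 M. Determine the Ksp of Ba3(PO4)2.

Ba3(PO4)2(s) ⇌ 3 Ba^2+ + 2 PO4^3-
Stoichiometry gives [Ba^2+] = (3/2)[PO4^3-] = 1.43 × 10^-6 M.
Ksp = [Ba^2+]^3[PO4^3-]^2
Ksp = (1.43 × 10^-6)^3 × (9.5 × 10^-7)^2 = 2.6 × 10^-30

2.6 × 10^-30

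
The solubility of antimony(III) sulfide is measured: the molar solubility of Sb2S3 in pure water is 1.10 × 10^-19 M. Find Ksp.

Ksp ≈ 1.74 × 10^-93

Sb2S3(s) ⇌ 2 Sb^3+(aq) + 3 S^2-(aq)
If s mol/L of Sb2S3 dissolves, [Sb^3+] = 2s and [S^2-] = 3s.
Ksp = [Sb^3+]^2[S^2-]^3
So Ksp = (2s)^2 × (3s)^3 = 108s^5
Ksp = 108 × (1.10 × 10^-19)^5 = 1.74 x 10^-93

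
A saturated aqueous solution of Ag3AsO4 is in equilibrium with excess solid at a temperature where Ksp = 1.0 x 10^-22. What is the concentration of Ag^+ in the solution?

Ag3AsO4(s) <=> 3 Ag^+(aq) + AsO4^3-(aq)
Ksp = [Ag^+]^3[AsO4^3-]
For each mole of Ag3AsO4 that dissolves: [Ag^+] = 3s, [AsO4^3-] = s.
Ksp = (3s)^3s = 27s^4
s = (1.0 x 10^-22 / 27)^(1/4) = 1.39 x 10^-6 M
[Ag^+] = 3s = 4.2 × 10^-6 M

[Ag^+] = 4.2 × 10^-6 M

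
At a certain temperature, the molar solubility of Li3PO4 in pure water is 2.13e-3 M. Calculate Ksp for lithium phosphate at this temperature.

5.56 × 10^-10

Li3PO4(s) ⇌ 3 Li^+ + PO4^3-
Let s = molar solubility. Then [Li^+] = 3s and [PO4^3-] = s.
Ksp = [Li^+]^3[PO4^3-]
Substituting: Ksp = (3s)^3s = 27s^4
Ksp = 27 × (2.13 x 10^-3)^4 = 5.56 × 10^-10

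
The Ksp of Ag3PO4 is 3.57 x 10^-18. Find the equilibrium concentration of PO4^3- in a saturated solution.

1.91 x 10^-5 M

Ag3PO4(s) ⇌ 3 Ag^+ + PO4^3-
Ksp = [Ag^+]^3[PO4^3-]
With molar solubility s: [Ag^+] = 3s, [PO4^3-] = s.
Ksp = (3s)^3s = 27s^4
s = (3.57 x 10^-18 / 27)^(1/4) = 1.907 × 10^-5 M
[PO4^3-] = s = 1.91 x 10^-5 M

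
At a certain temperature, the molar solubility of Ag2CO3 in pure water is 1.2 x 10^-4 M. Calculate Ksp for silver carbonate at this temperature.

Ksp = 6.9 x 10^-12

Ag2CO3(s) <=> 2 Ag^+ + CO3^2-
With molar solubility s: [Ag^+] = 2s, [CO3^2-] = s.
Ksp = [Ag^+]^2[CO3^2-]
Ksp = (2s)^2s = 4s^3
With s = 1.2 x 10^-4: Ksp = 6.9 × 10^-12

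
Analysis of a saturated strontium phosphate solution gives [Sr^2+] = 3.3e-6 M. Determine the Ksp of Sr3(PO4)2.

Ksp = 1.7 x 10^-28

Sr3(PO4)2(s) ⇌ 3 Sr^2+ + 2 PO4^3-
Stoichiometry gives [PO4^3-] = (2/3)[Sr^2+] = 2.20 × 10^-6 M.
Ksp = [Sr^2+]^3[PO4^3-]^2
Ksp = (3.3 × 10^-6)^3 × (2.20 × 10^-6)^2 = 1.7 × 10^-28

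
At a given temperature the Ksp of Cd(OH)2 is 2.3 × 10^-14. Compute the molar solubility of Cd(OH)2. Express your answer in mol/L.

Cd(OH)2(s) <=> Cd^2+(aq) + 2 OH^-(aq)
Ksp = [Cd^2+][OH^-]^2
With molar solubility s: [Cd^2+] = s, [OH^-] = 2s.
So Ksp = s × (2s)^2 = 4s^3
s = (2.3 × 10^-14 / 4)^(1/3) = 1.8 × 10^-5 M

s ≈ 1.8 × 10^-5 M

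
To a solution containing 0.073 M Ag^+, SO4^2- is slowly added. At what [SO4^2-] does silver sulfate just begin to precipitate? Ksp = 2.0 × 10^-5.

Ag2SO4(s) ⇌ 2 Ag^+ + SO4^2-
Ksp = [Ag^+]^2[SO4^2-]
Precipitation begins when Q = Ksp. With [Ag^+] = 0.073 M:
2.0 × 10^-5 = (0.073)^2 × [SO4^2-]
[SO4^2-] = (2.0 × 10^-5 / 5.33 × 10^-3) = 3.8 × 10^-3 M

3.8 x 10^-3 M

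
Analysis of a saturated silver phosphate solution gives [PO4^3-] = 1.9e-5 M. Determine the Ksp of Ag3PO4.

Ksp ≈ 3.5 x 10^-18

Ag3PO4(s) ⇌ 3 Ag^+ + PO4^3-
Stoichiometry gives [Ag^+] = (3/1)[PO4^3-] = 5.70 x 10^-5 M.
Ksp = [Ag^+]^3[PO4^3-]
Ksp = (5.70 × 10^-5)^3 × 1.9 x 10^-5 = 3.5 × 10^-18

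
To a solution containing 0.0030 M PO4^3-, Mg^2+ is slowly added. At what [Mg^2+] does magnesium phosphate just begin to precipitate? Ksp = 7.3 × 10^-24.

Mg3(PO4)2(s) ⇌ 3 Mg^2+ + 2 PO4^3-
Ksp = [Mg^2+]^3[PO4^3-]^2
Precipitation begins when Q = Ksp. With [PO4^3-] = 0.0030 M:
7.3 × 10^-24 = (0.0030)^2 × [Mg^2+]^3
[Mg^2+] = (7.3 × 10^-24 / 9.00 × 10^-6)^(1/3) = 9.3 × 10^-7 M

9.3e-7 M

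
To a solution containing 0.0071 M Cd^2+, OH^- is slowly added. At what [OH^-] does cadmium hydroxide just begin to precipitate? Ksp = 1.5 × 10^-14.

Cd(OH)2(s) ⇌ Cd^2+(aq) + 2 OH^-(aq)
Ksp = [Cd^2+][OH^-]^2
Precipitation begins when Q = Ksp. With [Cd^2+] = 0.0071 M:
1.5 × 10^-14 = (0.0071) × [OH^-]^2
[OH^-] = (1.5 × 10^-14 / 7.1 x 10^-3)^(1/2) = 1.5 × 10^-6 M

1.5 × 10^-6 M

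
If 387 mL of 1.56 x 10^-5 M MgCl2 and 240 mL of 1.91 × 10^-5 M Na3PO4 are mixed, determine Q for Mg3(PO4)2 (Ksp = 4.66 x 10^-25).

Total volume = 387 + 240 = 627 mL.
[Mg^2+] = 1.56 × 10^-5 × (387/627) = 9.629 x 10^-6 M
[PO4^3-] = 1.91 × 10^-5 × (240/627) = 7.311 x 10^-6 M
Mg3(PO4)2(s) <=> 3 Mg^2+(aq) + 2 PO4^3-(aq), so Q = [Mg^2+]^3[PO4^3-]^2
Q = (9.629 × 10^-6)^3(7.311 x 10^-6)^2 = 4.77 x 10^-26
Q < Ksp, so no precipitate of Mg3(PO4)2 forms.

Q = 4.77e-26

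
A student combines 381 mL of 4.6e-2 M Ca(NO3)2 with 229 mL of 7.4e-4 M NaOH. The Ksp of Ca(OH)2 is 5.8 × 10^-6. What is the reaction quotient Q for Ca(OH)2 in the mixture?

Total volume = 381 + 229 = 610 mL.
[Ca^2+] = 4.6 × 10^-2 × (381/610) = 2.87 × 10^-2 M
[OH^-] = 7.4 × 10^-4 × (229/610) = 2.78 × 10^-4 M
Ca(OH)2(s) ⇌ Ca^2+(aq) + 2 OH^-(aq), so Q = [Ca^2+][OH^-]^2
Q = (2.87 × 10^-2)(2.78 × 10^-4)^2 = 2.2 x 10^-9
Q < Ksp, so no precipitate of Ca(OH)2 forms.

Q ≈ 2.2e-9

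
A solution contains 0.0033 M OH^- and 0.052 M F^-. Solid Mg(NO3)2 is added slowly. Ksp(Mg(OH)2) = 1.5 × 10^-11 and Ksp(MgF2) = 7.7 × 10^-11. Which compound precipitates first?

Each salt begins to precipitate when Q = Ksp, i.e. when [Mg^2+] reaches its threshold.
For Mg(OH)2: 1.5 × 10^-11 = (0.0033)^2 × [Mg^2+]  ⇒  [Mg^2+] = 1.4 × 10^-6 M.
For MgF2: 7.7 × 10^-11 = (0.052)^2 × [Mg^2+]  ⇒  [Mg^2+] = 2.8 × 10^-8 M.
The salt with the lower threshold [Mg^2+] precipitates first: MgF2.

MgF2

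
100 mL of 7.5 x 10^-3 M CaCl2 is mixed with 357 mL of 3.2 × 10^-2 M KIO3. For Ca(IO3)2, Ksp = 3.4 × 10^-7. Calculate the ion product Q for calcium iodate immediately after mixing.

Q = 1.0e-6

Total volume = 100 + 357 = 457 mL.
[Ca^2+] = 7.5 x 10^-3 × (100/457) = 1.64 x 10^-3 M
[IO3^-] = 3.2 × 10^-2 × (357/457) = 2.50 × 10^-2 M
Ca(IO3)2(s) <=> Ca^2+ + 2 IO3^-, so Q = [Ca^2+][IO3^-]^2
Q = (1.64 × 10^-3)(2.50 × 10^-2)^2 = 1.0 × 10^-6
Q > Ksp, so Ca(IO3)2 will precipitate.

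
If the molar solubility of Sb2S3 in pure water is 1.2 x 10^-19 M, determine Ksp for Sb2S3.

Sb2S3(s) ⇌ 2 Sb^3+(aq) + 3 S^2-(aq)
For each mole of Sb2S3 that dissolves: [Sb^3+] = 2s, [S^2-] = 3s.
Ksp = [Sb^3+]^2[S^2-]^3
Substituting: Ksp = (2s)^2(3s)^3 = 108s^5
With s = 1.2 × 10^-19: Ksp = 2.7 x 10^-93

Ksp ≈ 2.7 × 10^-93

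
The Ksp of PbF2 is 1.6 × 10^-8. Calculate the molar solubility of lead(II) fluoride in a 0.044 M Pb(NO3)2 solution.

PbF2(s) ⇌ Pb^2+(aq) + 2 F^-(aq)
Ksp = [Pb^2+][F^-]^2
Let s be the molar solubility in this solution. [Pb^2+] = 0.044 + s ≈ 0.044, [F^-] = 2s (Ksp is small, so little additional dissolves).
Ksp ≈ 0.044 × (2s)^2
s = 3.0 × 10^-4 M
Check: s = 3.0 × 10^-4 ≪ 0.044, so the approximation is valid.

s = 3.0 × 10^-4 M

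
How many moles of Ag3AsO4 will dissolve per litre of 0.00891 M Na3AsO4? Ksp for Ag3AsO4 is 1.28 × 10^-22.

8.10 × 10^-8 M

Ag3AsO4(s) ⇌ 3 Ag^+(aq) + AsO4^3-(aq)
Ksp = [Ag^+]^3[AsO4^3-]
Let s = moles of Ag3AsO4 that dissolve per litre. [Ag^+] = 3s, [AsO4^3-] = 0.00891 + s ≈ 0.00891 (Ksp is small, so little additional dissolves).
Ksp ≈ (3s)^3 × 0.00891
s = 8.10 × 10^-8 M
Check: s = 8.1 × 10^-8 ≪ 0.00891, so the approximation is valid.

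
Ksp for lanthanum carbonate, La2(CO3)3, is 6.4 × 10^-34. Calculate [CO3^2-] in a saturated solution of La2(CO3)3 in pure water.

La2(CO3)3(s) ⇌ 2 La^3+(aq) + 3 CO3^2-(aq)
Ksp = [La^3+]^2[CO3^2-]^3
Let s = molar solubility. Then [La^3+] = 2s and [CO3^2-] = 3s.
Ksp = (2s)^2(3s)^3 = 108s^5
s^5 = 6.4 × 10^-34 / 108, so s = 9.01 × 10^-8 M
[CO3^2-] = 3s = 2.7 × 10^-7 M

2.7 × 10^-7 M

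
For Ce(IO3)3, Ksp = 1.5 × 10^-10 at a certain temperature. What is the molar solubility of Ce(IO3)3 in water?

Ce(IO3)3(s) ⇌ Ce^3+ + 3 IO3^-
Ksp = [Ce^3+][IO3^-]^3
If s mol/L of Ce(IO3)3 dissolves, [Ce^3+] = s and [IO3^-] = 3s.
Substituting: Ksp = s(3s)^3 = 27s^4
Solving, s = (1.5 × 10^-10/27)^(1/4) = 1.5 × 10^-3 M

s = 1.5 x 10^-3 M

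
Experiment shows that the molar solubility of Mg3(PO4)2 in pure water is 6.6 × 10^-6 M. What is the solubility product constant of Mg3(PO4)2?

Ksp ≈ 1.4 x 10^-24

Mg3(PO4)2(s) <=> 3 Mg^2+ + 2 PO4^3-
For each mole of Mg3(PO4)2 that dissolves: [Mg^2+] = 3s, [PO4^3-] = 2s.
Ksp = [Mg^2+]^3[PO4^3-]^2
Ksp = (3s)^3(2s)^2 = 108s^5
With s = 6.6 x 10^-6: Ksp = 1.4 × 10^-24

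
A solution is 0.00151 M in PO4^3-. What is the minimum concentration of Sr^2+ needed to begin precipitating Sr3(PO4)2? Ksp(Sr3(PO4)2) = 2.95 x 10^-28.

Sr3(PO4)2(s) ⇌ 3 Sr^2+(aq) + 2 PO4^3-(aq)
Ksp = [Sr^2+]^3[PO4^3-]^2
Precipitation begins when Q = Ksp. With [PO4^3-] = 0.00151 M:
2.95 x 10^-28 = (0.00151)^2 × [Sr^2+]^3
[Sr^2+] = (2.95 x 10^-28 / 2.280 × 10^-6)^(1/3) = 5.06 × 10^-8 M

[Sr^2+] ≈ 5.06e-8 M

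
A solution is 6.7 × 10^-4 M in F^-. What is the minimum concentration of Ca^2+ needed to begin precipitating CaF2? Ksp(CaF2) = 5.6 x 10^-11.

1.2 x 10^-4 M

CaF2(s) ⇌ Ca^2+(aq) + 2 F^-(aq)
Ksp = [Ca^2+][F^-]^2
Precipitation begins when Q = Ksp. With [F^-] = 6.7 × 10^-4 M:
5.6 x 10^-11 = (6.7 × 10^-4)^2 × [Ca^2+]
[Ca^2+] = (5.6 x 10^-11 / 4.49 × 10^-7) = 1.2 x 10^-4 M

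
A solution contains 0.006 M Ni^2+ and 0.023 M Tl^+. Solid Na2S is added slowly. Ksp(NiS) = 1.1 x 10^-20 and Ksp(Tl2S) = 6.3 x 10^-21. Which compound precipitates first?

Each salt begins to precipitate when Q = Ksp, i.e. when [S^2-] reaches its threshold.
For NiS: 1.1 x 10^-20 = 0.006 × [S^2-]  ⇒  [S^2-] = 1.8 × 10^-18 M.
For Tl2S: 6.3 x 10^-21 = (0.023)^2 × [S^2-]  ⇒  [S^2-] = 1.2 × 10^-17 M.
The salt with the lower threshold [S^2-] precipitates first: NiS.

NiS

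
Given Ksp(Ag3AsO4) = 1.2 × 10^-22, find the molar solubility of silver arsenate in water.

Ag3AsO4(s) ⇌ 3 Ag^+(aq) + AsO4^3-(aq)
Ksp = [Ag^+]^3[AsO4^3-]
Let s = molar solubility. Then [Ag^+] = 3s and [AsO4^3-] = s.
Substituting: Ksp = (3s)^3s = 27s^4
Solving, s = (1.2 × 10^-22/27)^(1/4) = 1.5 x 10^-6 M

s ≈ 1.5 x 10^-6 M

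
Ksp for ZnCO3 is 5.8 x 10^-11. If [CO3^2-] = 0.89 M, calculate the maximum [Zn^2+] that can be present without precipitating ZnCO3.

ZnCO3(s) ⇌ Zn^2+(aq) + CO3^2-(aq)
Ksp = [Zn^2+][CO3^2-]
Precipitation begins when Q = Ksp. With [CO3^2-] = 0.89 M:
5.8 x 10^-11 = (0.89) × [Zn^2+]
[Zn^2+] = (5.8 x 10^-11 / 8.9 × 10^-1) = 6.5 × 10^-11 M

[Zn^2+] = 6.5 x 10^-11 M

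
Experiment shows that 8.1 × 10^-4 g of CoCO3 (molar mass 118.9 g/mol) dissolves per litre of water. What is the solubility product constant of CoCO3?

Molar solubility s = (8.1 × 10^-4 g/L) / (118.9 g/mol) = 6.81 × 10^-6 M.
CoCO3(s) <=> Co^2+ + CO3^2-
Let s = molar solubility. Then [Co^2+] = s and [CO3^2-] = s.
Ksp = [Co^2+][CO3^2-]
Ksp = s^2
Ksp = (6.81 × 10^-6)^2 = 4.6 x 10^-11

4.6 × 10^-11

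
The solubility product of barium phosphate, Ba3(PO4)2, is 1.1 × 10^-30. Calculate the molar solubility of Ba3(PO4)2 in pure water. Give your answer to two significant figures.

Ba3(PO4)2(s) ⇌ 3 Ba^2+ + 2 PO4^3-
Ksp = [Ba^2+]^3[PO4^3-]^2
If s mol/L of Ba3(PO4)2 dissolves, [Ba^2+] = 3s and [PO4^3-] = 2s.
Substituting: Ksp = (3s)^3(2s)^2 = 108s^5
s = (1.1 × 10^-30 / 108)^(1/5) = 4.0 × 10^-7 M

s = 4.0e-7 M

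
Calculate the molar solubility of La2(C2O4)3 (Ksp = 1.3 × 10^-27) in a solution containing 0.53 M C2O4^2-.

s ≈ 4.7 x 10^-14 M

La2(C2O4)3(s) ⇌ 2 La^3+ + 3 C2O4^2-
Ksp = [La^3+]^2[C2O4^2-]^3
Let s be the molar solubility in this solution. [La^3+] = 2s, [C2O4^2-] = 0.53 + 3s ≈ 0.53 (Ksp is small, so little additional dissolves).
Ksp ≈ (2s)^2 × (0.53)^3
s = 4.7 × 10^-14 M
Check: 3s = 1.4 x 10^-13 ≪ 0.53, so the approximation is valid.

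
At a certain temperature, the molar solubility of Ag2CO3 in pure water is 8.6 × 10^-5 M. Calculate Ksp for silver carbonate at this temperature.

Ag2CO3(s) <=> 2 Ag^+ + CO3^2-
Let s = molar solubility. Then [Ag^+] = 2s and [CO3^2-] = s.
Ksp = [Ag^+]^2[CO3^2-]
Substituting: Ksp = (2s)^2s = 4s^3
Ksp = 4 × (8.6 × 10^-5)^3 = 2.5 x 10^-12

Ksp = 2.5 × 10^-12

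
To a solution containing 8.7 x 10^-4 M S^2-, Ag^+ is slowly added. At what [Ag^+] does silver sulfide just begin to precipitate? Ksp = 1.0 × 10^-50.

3.4 × 10^-24 M

Ag2S(s) ⇌ 2 Ag^+ + S^2-
Ksp = [Ag^+]^2[S^2-]
Precipitation begins when Q = Ksp. With [S^2-] = 8.7 x 10^-4 M:
1.0 × 10^-50 = (8.7 x 10^-4) × [Ag^+]^2
[Ag^+] = (1.0 × 10^-50 / 8.7 x 10^-4)^(1/2) = 3.4 × 10^-24 M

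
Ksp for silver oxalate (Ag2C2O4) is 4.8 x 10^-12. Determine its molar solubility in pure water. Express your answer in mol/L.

s = 1.1 × 10^-4 M

Ag2C2O4(s) ⇌ 2 Ag^+(aq) + C2O4^2-(aq)
Ksp = [Ag^+]^2[C2O4^2-]
Let s = molar solubility. Then [Ag^+] = 2s and [C2O4^2-] = s.
Ksp = (2s)^2s = 4s^3
s^3 = 4.8 x 10^-12 / 4, so s = 1.1 x 10^-4 M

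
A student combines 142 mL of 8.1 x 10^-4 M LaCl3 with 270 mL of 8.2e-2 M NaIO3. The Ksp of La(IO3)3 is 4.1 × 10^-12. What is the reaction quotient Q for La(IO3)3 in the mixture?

Q ≈ 4.3 x 10^-8

Total volume = 142 + 270 = 412 mL.
[La^3+] = 8.1 × 10^-4 × (142/412) = 2.79 × 10^-4 M
[IO3^-] = 8.2 x 10^-2 × (270/412) = 5.37 × 10^-2 M
La(IO3)3(s) <=> La^3+ + 3 IO3^-, so Q = [La^3+][IO3^-]^3
Q = (2.79 × 10^-4)(5.37 x 10^-2)^3 = 4.3 x 10^-8
Q > Ksp, so La(IO3)3 will precipitate.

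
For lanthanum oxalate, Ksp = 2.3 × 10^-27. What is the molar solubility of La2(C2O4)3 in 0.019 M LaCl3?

s ≈ 6.2 x 10^-9 M

La2(C2O4)3(s) <=> 2 La^3+ + 3 C2O4^2-
Ksp = [La^3+]^2[C2O4^2-]^3
Let s be the molar solubility in this solution. [La^3+] = 0.019 + 2s ≈ 0.019, [C2O4^2-] = 3s (common-ion effect: La^3+ is already 0.019 M).
Ksp ≈ (0.019)^2 × (3s)^3
s = 6.2 x 10^-9 M
Check: 2s = 1.2 × 10^-8 ≪ 0.019, so the approximation is valid.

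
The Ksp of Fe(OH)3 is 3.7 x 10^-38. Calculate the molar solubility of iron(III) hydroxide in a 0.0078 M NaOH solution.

Fe(OH)3(s) ⇌ Fe^3+ + 3 OH^-
Ksp = [Fe^3+][OH^-]^3
If s mol/L dissolves here, [Fe^3+] = s, [OH^-] = 0.0078 + 3s ≈ 0.0078 (common-ion effect: OH^- is already 0.0078 M).
Ksp ≈ s × (0.0078)^3
s = 7.8 x 10^-32 M
Check: 3s = 2.3 × 10^-31 ≪ 0.0078, so the approximation is valid.

s = 7.8 × 10^-32 M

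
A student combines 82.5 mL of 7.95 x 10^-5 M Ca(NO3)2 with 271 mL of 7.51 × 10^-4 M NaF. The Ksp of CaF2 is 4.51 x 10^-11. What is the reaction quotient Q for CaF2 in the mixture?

6.15e-12

Total volume = 82.5 + 271 = 353.5 mL.
[Ca^2+] = 7.95 × 10^-5 × (82.5/353.5) = 1.855 × 10^-5 M
[F^-] = 7.51 × 10^-4 × (271/353.5) = 5.757 × 10^-4 M
CaF2(s) ⇌ Ca^2+(aq) + 2 F^-(aq), so Q = [Ca^2+][F^-]^2
Q = (1.855 × 10^-5)(5.757 × 10^-4)^2 = 6.15 × 10^-12
Q < Ksp, so no precipitate of CaF2 forms.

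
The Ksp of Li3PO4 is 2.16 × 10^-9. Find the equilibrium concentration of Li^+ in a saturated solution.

Li3PO4(s) ⇌ 3 Li^+(aq) + PO4^3-(aq)
Ksp = [Li^+]^3[PO4^3-]
With molar solubility s: [Li^+] = 3s, [PO4^3-] = s.
Ksp = (3s)^3s = 27s^4
s^4 = 2.16 × 10^-9 / 27, so s = 2.991 × 10^-3 M
[Li^+] = 3s = 8.97 × 10^-3 M

8.97 × 10^-3 M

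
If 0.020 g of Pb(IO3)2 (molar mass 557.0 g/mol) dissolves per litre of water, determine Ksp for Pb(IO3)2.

1.9 × 10^-13

Molar solubility s = (2.0 × 10^-2 g/L) / (557.0 g/mol) = 3.59 × 10^-5 M.
Pb(IO3)2(s) <=> Pb^2+ + 2 IO3^-
Let s = molar solubility. Then [Pb^2+] = s and [IO3^-] = 2s.
Ksp = [Pb^2+][IO3^-]^2
Ksp = s(2s)^2 = 4s^3
Ksp = 4 × (3.59 × 10^-5)^3 = 1.9 × 10^-13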